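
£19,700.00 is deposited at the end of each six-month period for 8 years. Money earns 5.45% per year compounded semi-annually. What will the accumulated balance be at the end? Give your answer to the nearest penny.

This is an ordinary annuity: 16 deposits of £19,700.00 at the end of each six-month period.
Periodic rate r = 0.0545/2 per half-year; n is counted in half-years.
FV = PMT × [((1+r)^n − 1)/r] = 19,700 × [(1+r)^16 − 1] / r = £388,586.36

£388,586.36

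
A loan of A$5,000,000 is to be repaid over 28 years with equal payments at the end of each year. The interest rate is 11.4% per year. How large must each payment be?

Level ordinary annuity; solve PV = PMT × [(1 − (1+r)^−n)/r] for PMT.
Periodic rate r = 0.114 per year.
With n = 28: PMT = 5,000,000 / ([(1 − (1+r)^−n)/r]) = A$599,157.88

A$599,157.88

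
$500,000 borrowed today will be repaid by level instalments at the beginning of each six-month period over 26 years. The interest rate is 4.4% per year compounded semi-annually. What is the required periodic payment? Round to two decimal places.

Level annuity due; solve PV = PMT × [(1 − (1+r)^−n)/r] × (1+r) for PMT.
Periodic rate r = 0.044/2 per half-year; n is counted in half-years.
With n = 52: PMT = 500,000 / ([(1 − (1+r)^−n)/r] × (1+r)) = $15,887.07

$15,887.07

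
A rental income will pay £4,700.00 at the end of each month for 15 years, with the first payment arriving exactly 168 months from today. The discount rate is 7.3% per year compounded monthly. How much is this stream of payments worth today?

Ordinary annuity of 180 payments, first payment at period 168.
Periodic rate r = 0.073/12 per month; n is counted in months.
The ordinary-annuity PV formula values the stream one period before the first payment (period 167); discount that back 167 periods:
PV₀ = 4,700 × [1 − (1+r)^−180] / r × (1+r)^−167 = £186,415.49

£186,415.49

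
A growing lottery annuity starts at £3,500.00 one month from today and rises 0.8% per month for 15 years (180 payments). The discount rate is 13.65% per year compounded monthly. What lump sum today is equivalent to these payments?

£468,849.77

Periodic rate r = 0.1365/12 per month; n is counted in months.
Growing ordinary annuity: PV = PMT₁ × [1 − ((1+g)/(1+r))^n] / (r − g) = 3,500 × [1 − ((1+0.008)/(1+r))^180] / (r − 0.008) = £468,849.77.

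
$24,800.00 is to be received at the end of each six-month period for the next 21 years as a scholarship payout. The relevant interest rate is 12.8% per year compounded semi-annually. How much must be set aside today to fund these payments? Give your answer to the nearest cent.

This is an ordinary annuity: 42 payments of $24,800.00 at the end of each six-month period.
Periodic rate r = 0.128/2 per half-year; n is counted in half-years.
PV = PMT × [(1 − (1+r)^−n)/r] = 24,800 × [1 − (1+r)^−42] / r = $358,876.46

$358,876.46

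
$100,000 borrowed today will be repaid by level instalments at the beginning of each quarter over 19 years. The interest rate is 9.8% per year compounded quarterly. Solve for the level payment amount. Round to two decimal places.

Level annuity due; solve PV = PMT × [(1 − (1+r)^−n)/r] × (1+r) for PMT.
Periodic rate r = 0.098/4 per quarter; n is counted in quarters.
With n = 76: PMT = 100,000 / ([(1 − (1+r)^−n)/r] × (1+r)) = $2,843.15

$2,843.15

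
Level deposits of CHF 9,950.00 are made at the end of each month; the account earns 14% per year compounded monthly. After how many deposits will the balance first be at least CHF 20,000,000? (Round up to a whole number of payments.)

276 payments

Periodic rate r = 0.14/12 per month; n is counted in months.
Ordinary annuity FV: 20,000,000 = 9,950 × [((1+r)^n − 1)/r].
(1+r)^n = 1 + 20,000,000 × r / 9,950, so n = ln(1 + 20,000,000·r/9,950) / ln(1+r) = 275.59.
Round up to a whole number of payments: n = 276.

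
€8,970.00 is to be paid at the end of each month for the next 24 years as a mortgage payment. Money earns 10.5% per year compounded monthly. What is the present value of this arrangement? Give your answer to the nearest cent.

€941,751.19

This is an ordinary annuity: 288 payments of €8,970.00 at the end of each month.
Periodic rate r = 0.105/12 per month; n is counted in months.
PV = PMT × [(1 − (1+r)^−n)/r] = 8,970 × [1 − (1+r)^−288] / r = €941,751.19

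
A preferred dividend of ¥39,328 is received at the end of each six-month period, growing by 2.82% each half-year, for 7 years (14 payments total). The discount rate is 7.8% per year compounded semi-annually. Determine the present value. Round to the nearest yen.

Periodic rate r = 0.078/2 per half-year; n is counted in half-years.
Growing ordinary annuity: PV = PMT₁ × [1 − ((1+g)/(1+r))^n] / (r − g) = 39,328 × [1 − ((1+0.0282)/(1+r))^14] / (r − 0.0282) = ¥495,568.

¥495,568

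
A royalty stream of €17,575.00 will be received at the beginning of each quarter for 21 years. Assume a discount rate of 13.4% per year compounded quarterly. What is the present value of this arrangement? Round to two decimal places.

€508,154.73

This is an annuity due: 84 payments of €17,575.00 at the beginning of each quarter.
Periodic rate r = 0.134/4 per quarter; n is counted in quarters.
PV = PMT × [(1 − (1+r)^−n)/r] × (1+r) = 17,575 × [1 − (1+r)^−84] / r × (1+r) = €508,154.73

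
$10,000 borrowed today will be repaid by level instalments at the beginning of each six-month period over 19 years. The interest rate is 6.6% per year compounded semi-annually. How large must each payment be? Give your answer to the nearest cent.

$450.70

Level annuity due; solve PV = PMT × [(1 − (1+r)^−n)/r] × (1+r) for PMT.
Periodic rate r = 0.066/2 per half-year; n is counted in half-years.
With n = 38: PMT = 10,000 / ([(1 − (1+r)^−n)/r] × (1+r)) = $450.70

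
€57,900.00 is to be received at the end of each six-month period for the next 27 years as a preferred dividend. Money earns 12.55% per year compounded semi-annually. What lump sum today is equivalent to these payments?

€888,211.90

This is an ordinary annuity: 54 payments of €57,900.00 at the end of each six-month period.
Periodic rate r = 0.1255/2 per half-year; n is counted in half-years.
PV = PMT × [(1 − (1+r)^−n)/r] = 57,900 × [1 − (1+r)^−54] / r = €888,211.90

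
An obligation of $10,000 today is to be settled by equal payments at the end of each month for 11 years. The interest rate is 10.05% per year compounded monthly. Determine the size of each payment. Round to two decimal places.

Level ordinary annuity; solve PV = PMT × [(1 − (1+r)^−n)/r] for PMT.
Periodic rate r = 0.1005/12 per month; n is counted in months.
With n = 132: PMT = 10,000 / ([(1 − (1+r)^−n)/r]) = $125.48

$125.48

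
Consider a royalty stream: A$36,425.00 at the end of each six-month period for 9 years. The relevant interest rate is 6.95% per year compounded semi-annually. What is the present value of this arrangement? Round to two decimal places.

A$481,431.35

This is an ordinary annuity: 18 payments of A$36,425.00 at the end of each six-month period.
Periodic rate r = 0.0695/2 per half-year; n is counted in half-years.
PV = PMT × [(1 − (1+r)^−n)/r] = 36,425 × [1 − (1+r)^−18] / r = A$481,431.35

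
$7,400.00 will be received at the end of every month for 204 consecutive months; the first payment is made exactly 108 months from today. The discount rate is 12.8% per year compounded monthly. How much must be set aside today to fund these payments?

$197,328.43

Ordinary annuity of 204 payments, first payment at period 108.
Periodic rate r = 0.128/12 per month; n is counted in months.
The ordinary-annuity PV formula values the stream one period before the first payment (period 107); discount that back 107 periods:
PV₀ = 7,400 × [1 − (1+r)^−204] / r × (1+r)^−107 = $197,328.43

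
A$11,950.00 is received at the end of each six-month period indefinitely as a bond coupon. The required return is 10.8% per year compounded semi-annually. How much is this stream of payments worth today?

A$221,296.30

Periodic rate r = 0.108/2 per half-year.
Level perpetuity: PV = PMT / r = 11,950 / (0.108/2) = A$221,296.30.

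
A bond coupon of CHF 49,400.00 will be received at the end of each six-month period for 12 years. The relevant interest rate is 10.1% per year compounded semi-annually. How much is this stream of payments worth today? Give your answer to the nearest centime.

CHF 678,349.76

This is an ordinary annuity: 24 payments of CHF 49,400.00 at the end of each six-month period.
Periodic rate r = 0.101/2 per half-year; n is counted in half-years.
PV = PMT × [(1 − (1+r)^−n)/r] = 49,400 × [1 − (1+r)^−24] / r = CHF 678,349.76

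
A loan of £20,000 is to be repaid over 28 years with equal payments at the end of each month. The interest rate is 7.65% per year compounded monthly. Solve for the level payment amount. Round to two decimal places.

£144.59

Level ordinary annuity; solve PV = PMT × [(1 − (1+r)^−n)/r] for PMT.
Periodic rate r = 0.0765/12 per month; n is counted in months.
With n = 336: PMT = 20,000 / ([(1 − (1+r)^−n)/r]) = £144.59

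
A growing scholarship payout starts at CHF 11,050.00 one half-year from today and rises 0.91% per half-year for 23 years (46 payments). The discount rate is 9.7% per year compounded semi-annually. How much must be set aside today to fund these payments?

CHF 232,296.29

Periodic rate r = 0.097/2 per half-year; n is counted in half-years.
Growing ordinary annuity: PV = PMT₁ × [1 − ((1+g)/(1+r))^n] / (r − g) = 11,050 × [1 − ((1+0.0091)/(1+r))^46] / (r − 0.0091) = CHF 232,296.29.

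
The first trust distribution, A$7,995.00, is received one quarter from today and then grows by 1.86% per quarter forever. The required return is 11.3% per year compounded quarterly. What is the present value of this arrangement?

Periodic rate r = 0.113/4 per quarter.
Growing perpetuity (Gordon): PV = PMT₁ / (r − g) = 7,995 / (r − 0.0186) = A$828,497.41.

A$828,497.41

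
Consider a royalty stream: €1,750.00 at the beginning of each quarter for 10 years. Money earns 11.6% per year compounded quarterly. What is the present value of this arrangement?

This is an annuity due: 40 payments of €1,750.00 at the beginning of each quarter.
Periodic rate r = 0.116/4 per quarter; n is counted in quarters.
PV = PMT × [(1 − (1+r)^−n)/r] × (1+r) = 1,750 × [1 − (1+r)^−40] / r × (1+r) = €42,305.07

€42,305.07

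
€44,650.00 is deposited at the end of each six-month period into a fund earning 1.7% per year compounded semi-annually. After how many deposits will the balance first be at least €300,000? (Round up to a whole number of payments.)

7 payments

Periodic rate r = 0.017/2 per half-year; n is counted in half-years.
Ordinary annuity FV: 300,000 = 44,650 × [((1+r)^n − 1)/r].
(1+r)^n = 1 + 300,000 × r / 44,650, so n = ln(1 + 300,000·r/44,650) / ln(1+r) = 6.56.
Round up to a whole number of payments: n = 7.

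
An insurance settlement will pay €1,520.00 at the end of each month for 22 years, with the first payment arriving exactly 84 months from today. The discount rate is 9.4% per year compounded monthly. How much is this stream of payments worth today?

€88,596.80

Ordinary annuity of 264 payments, first payment at period 84.
Periodic rate r = 0.094/12 per month; n is counted in months.
The ordinary-annuity PV formula values the stream one period before the first payment (period 83); discount that back 83 periods:
PV₀ = 1,520 × [1 − (1+r)^−264] / r × (1+r)^−83 = €88,596.80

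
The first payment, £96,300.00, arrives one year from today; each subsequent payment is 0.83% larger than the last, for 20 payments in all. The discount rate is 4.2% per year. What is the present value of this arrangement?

£1,376,968.11

Periodic rate r = 0.042 per year.
Growing ordinary annuity: PV = PMT₁ × [1 − ((1+g)/(1+r))^n] / (r − g) = 96,300 × [1 − ((1+0.0083)/(1+r))^20] / (r − 0.0083) = £1,376,968.11.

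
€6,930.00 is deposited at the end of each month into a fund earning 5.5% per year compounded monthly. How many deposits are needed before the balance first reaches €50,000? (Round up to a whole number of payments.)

Periodic rate r = 0.055/12 per month; n is counted in months.
Ordinary annuity FV: 50,000 = 6,930 × [((1+r)^n − 1)/r].
(1+r)^n = 1 + 50,000 × r / 6,930, so n = ln(1 + 50,000·r/6,930) / ln(1+r) = 7.11.
Round up to a whole number of payments: n = 8.

8 payments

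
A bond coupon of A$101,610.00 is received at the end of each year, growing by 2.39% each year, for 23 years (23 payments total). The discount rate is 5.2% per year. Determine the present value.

A$1,676,059.46

Periodic rate r = 0.052 per year.
Growing ordinary annuity: PV = PMT₁ × [1 − ((1+g)/(1+r))^n] / (r − g) = 101,610 × [1 − ((1+0.0239)/(1+r))^23] / (r − 0.0239) = A$1,676,059.46.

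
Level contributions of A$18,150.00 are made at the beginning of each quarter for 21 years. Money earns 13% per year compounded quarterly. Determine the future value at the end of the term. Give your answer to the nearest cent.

This is an annuity due: 84 deposits of A$18,150.00 at the beginning of each quarter.
Periodic rate r = 0.13/4 per quarter; n is counted in quarters.
FV = PMT × [((1+r)^n − 1)/r] × (1+r) = 18,150 × [(1+r)^84 − 1] / r × (1+r) = A$7,888,806.25

A$7,888,806.25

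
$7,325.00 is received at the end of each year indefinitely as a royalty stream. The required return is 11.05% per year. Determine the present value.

$66,289.59

Periodic rate r = 0.1105 per year.
Level perpetuity: PV = PMT / r = 7,325 / (0.1105) = $66,289.59.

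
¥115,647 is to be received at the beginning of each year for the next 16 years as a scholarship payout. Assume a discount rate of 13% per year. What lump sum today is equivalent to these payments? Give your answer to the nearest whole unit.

¥863,002

This is an annuity due: 16 payments of ¥115,647 at the beginning of each year.
Periodic rate r = 0.13 per year.
PV = PMT × [(1 − (1+r)^−n)/r] × (1+r) = 115,647 × [1 − (1+r)^−16] / r × (1+r) = ¥863,002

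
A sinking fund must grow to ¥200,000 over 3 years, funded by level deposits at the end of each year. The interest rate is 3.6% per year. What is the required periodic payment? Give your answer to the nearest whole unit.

¥64,323

Level ordinary annuity; solve FV = PMT × [((1+r)^n − 1)/r] for PMT.
Periodic rate r = 0.036 per year.
With n = 3: PMT = 200,000 / ([((1+r)^n − 1)/r]) = ¥64,323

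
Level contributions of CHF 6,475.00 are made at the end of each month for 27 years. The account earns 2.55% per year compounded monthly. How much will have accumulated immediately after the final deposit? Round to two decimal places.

CHF 3,014,374.59

This is an ordinary annuity: 324 deposits of CHF 6,475.00 at the end of each month.
Periodic rate r = 0.0255/12 per month; n is counted in months.
FV = PMT × [((1+r)^n − 1)/r] = 6,475 × [(1+r)^324 − 1] / r = CHF 3,014,374.59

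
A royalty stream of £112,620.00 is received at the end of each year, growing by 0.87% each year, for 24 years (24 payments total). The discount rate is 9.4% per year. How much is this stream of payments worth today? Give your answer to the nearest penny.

Periodic rate r = 0.094 per year.
Growing ordinary annuity: PV = PMT₁ × [1 − ((1+g)/(1+r))^n] / (r − g) = 112,620 × [1 − ((1+0.0087)/(1+r))^24] / (r − 0.0087) = £1,132,116.18.

£1,132,116.18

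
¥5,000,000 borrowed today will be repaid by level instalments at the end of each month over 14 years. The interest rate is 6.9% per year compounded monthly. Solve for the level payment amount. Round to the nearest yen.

¥46,495

Level ordinary annuity; solve PV = PMT × [(1 − (1+r)^−n)/r] for PMT.
Periodic rate r = 0.069/12 per month; n is counted in months.
With n = 168: PMT = 5,000,000 / ([(1 − (1+r)^−n)/r]) = ¥46,495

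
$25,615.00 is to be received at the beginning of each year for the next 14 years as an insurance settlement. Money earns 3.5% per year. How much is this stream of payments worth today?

This is an annuity due: 14 payments of $25,615.00 at the beginning of each year.
Periodic rate r = 0.035 per year.
PV = PMT × [(1 − (1+r)^−n)/r] × (1+r) = 25,615 × [1 − (1+r)^−14] / r × (1+r) = $289,519.65

$289,519.65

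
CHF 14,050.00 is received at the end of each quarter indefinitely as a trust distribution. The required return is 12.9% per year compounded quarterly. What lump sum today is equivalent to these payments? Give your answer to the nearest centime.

Periodic rate r = 0.129/4 per quarter.
Level perpetuity: PV = PMT / r = 14,050 / (0.129/4) = CHF 435,658.91.

CHF 435,658.91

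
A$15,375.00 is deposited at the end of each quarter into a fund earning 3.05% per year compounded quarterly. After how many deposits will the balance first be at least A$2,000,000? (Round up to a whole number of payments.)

Periodic rate r = 0.0305/4 per quarter; n is counted in quarters.
Ordinary annuity FV: 2,000,000 = 15,375 × [((1+r)^n − 1)/r].
(1+r)^n = 1 + 2,000,000 × r / 15,375, so n = ln(1 + 2,000,000·r/15,375) / ln(1+r) = 90.71.
Round up to a whole number of payments: n = 91.

91 payments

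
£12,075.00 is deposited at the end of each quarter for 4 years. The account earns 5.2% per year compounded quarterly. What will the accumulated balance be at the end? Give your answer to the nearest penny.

This is an ordinary annuity: 16 deposits of £12,075.00 at the end of each quarter.
Periodic rate r = 0.052/4 per quarter; n is counted in quarters.
FV = PMT × [((1+r)^n − 1)/r] = 12,075 × [(1+r)^16 − 1] / r = £213,229.60

£213,229.60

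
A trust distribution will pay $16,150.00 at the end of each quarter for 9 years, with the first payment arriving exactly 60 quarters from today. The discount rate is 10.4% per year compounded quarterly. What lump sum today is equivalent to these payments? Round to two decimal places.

Ordinary annuity of 36 payments, first payment at period 60.
Periodic rate r = 0.104/4 per quarter; n is counted in quarters.
The ordinary-annuity PV formula values the stream one period before the first payment (period 59); discount that back 59 periods:
PV₀ = 16,150 × [1 − (1+r)^−36] / r × (1+r)^−59 = $82,392.00

$82,392.00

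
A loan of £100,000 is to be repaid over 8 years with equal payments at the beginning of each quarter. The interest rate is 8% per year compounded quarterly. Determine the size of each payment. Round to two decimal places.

£4,177.51

Level annuity due; solve PV = PMT × [(1 − (1+r)^−n)/r] × (1+r) for PMT.
Periodic rate r = 0.08/4 per quarter; n is counted in quarters.
With n = 32: PMT = 100,000 / ([(1 − (1+r)^−n)/r] × (1+r)) = £4,177.51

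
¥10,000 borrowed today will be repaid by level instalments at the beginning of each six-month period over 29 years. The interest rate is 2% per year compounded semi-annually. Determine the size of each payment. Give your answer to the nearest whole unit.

Level annuity due; solve PV = PMT × [(1 − (1+r)^−n)/r] × (1+r) for PMT.
Periodic rate r = 0.02/2 per half-year; n is counted in half-years.
With n = 58: PMT = 10,000 / ([(1 − (1+r)^−n)/r] × (1+r)) = ¥226

¥226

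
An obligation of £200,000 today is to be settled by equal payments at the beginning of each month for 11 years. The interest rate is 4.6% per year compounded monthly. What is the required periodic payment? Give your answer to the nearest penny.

£1,926.13

Level annuity due; solve PV = PMT × [(1 − (1+r)^−n)/r] × (1+r) for PMT.
Periodic rate r = 0.046/12 per month; n is counted in months.
With n = 132: PMT = 200,000 / ([(1 − (1+r)^−n)/r] × (1+r)) = £1,926.13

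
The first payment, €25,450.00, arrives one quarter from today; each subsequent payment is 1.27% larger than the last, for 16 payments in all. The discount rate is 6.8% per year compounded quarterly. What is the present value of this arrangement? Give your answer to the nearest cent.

Periodic rate r = 0.068/4 per quarter; n is counted in quarters.
Growing ordinary annuity: PV = PMT₁ × [1 − ((1+g)/(1+r))^n] / (r − g) = 25,450 × [1 − ((1+0.0127)/(1+r))^16] / (r − 0.0127) = €387,943.59.

€387,943.59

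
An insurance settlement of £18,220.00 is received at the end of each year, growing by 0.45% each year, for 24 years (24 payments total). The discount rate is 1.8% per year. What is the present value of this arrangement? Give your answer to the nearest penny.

£369,989.61

Periodic rate r = 0.018 per year.
Growing ordinary annuity: PV = PMT₁ × [1 − ((1+g)/(1+r))^n] / (r − g) = 18,220 × [1 − ((1+0.0045)/(1+r))^24] / (r − 0.0045) = £369,989.61.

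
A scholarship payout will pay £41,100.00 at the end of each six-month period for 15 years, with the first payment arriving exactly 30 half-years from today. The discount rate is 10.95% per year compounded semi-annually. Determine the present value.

Ordinary annuity of 30 payments, first payment at period 30.
Periodic rate r = 0.1095/2 per half-year; n is counted in half-years.
The ordinary-annuity PV formula values the stream one period before the first payment (period 29); discount that back 29 periods:
PV₀ = 41,100 × [1 − (1+r)^−30] / r × (1+r)^−29 = £127,668.26

£127,668.26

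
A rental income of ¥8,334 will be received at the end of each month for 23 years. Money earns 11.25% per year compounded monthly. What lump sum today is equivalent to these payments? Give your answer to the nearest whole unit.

¥821,293

This is an ordinary annuity: 276 payments of ¥8,334 at the end of each month.
Periodic rate r = 0.1125/12 per month; n is counted in months.
PV = PMT × [(1 − (1+r)^−n)/r] = 8,334 × [1 − (1+r)^−276] / r = ¥821,293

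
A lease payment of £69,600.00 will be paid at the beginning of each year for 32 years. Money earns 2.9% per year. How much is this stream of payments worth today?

This is an annuity due: 32 payments of £69,600.00 at the beginning of each year.
Periodic rate r = 0.029 per year.
PV = PMT × [(1 − (1+r)^−n)/r] × (1+r) = 69,600 × [1 − (1+r)^−32] / r × (1+r) = £1,480,284.93

£1,480,284.93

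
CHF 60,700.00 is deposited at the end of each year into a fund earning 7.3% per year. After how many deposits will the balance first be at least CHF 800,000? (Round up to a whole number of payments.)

Periodic rate r = 0.073 per year.
Ordinary annuity FV: 800,000 = 60,700 × [((1+r)^n − 1)/r].
(1+r)^n = 1 + 800,000 × r / 60,700, so n = ln(1 + 800,000·r/60,700) / ln(1+r) = 9.57.
Round up to a whole number of payments: n = 10.

10 payments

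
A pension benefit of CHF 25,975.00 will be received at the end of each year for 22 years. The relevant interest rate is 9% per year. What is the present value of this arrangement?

This is an ordinary annuity: 22 payments of CHF 25,975.00 at the end of each year.
Periodic rate r = 0.09 per year.
PV = PMT × [(1 − (1+r)^−n)/r] = 25,975 × [1 − (1+r)^−22] / r = CHF 245,267.00

CHF 245,267.00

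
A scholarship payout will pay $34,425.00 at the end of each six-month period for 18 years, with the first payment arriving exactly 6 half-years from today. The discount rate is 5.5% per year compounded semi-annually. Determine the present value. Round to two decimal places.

$681,419.78

Ordinary annuity of 36 payments, first payment at period 6.
Periodic rate r = 0.055/2 per half-year; n is counted in half-years.
The ordinary-annuity PV formula values the stream one period before the first payment (period 5); discount that back 5 periods:
PV₀ = 34,425 × [1 − (1+r)^−36] / r × (1+r)^−5 = $681,419.78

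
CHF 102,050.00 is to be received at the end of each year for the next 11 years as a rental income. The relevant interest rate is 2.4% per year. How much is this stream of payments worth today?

This is an ordinary annuity: 11 payments of CHF 102,050.00 at the end of each year.
Periodic rate r = 0.024 per year.
PV = PMT × [(1 − (1+r)^−n)/r] = 102,050 × [1 − (1+r)^−11] / r = CHF 976,397.49

CHF 976,397.49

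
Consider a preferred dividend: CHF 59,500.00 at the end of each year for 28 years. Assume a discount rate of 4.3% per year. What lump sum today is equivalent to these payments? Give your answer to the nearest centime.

This is an ordinary annuity: 28 payments of CHF 59,500.00 at the end of each year.
Periodic rate r = 0.043 per year.
PV = PMT × [(1 − (1+r)^−n)/r] = 59,500 × [1 − (1+r)^−28] / r = CHF 958,036.39

CHF 958,036.39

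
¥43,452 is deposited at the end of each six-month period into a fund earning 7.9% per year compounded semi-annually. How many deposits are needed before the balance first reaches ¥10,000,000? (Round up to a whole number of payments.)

Periodic rate r = 0.079/2 per half-year; n is counted in half-years.
Ordinary annuity FV: 10,000,000 = 43,452 × [((1+r)^n − 1)/r].
(1+r)^n = 1 + 10,000,000 × r / 43,452, so n = ln(1 + 10,000,000·r/43,452) / ln(1+r) = 59.67.
Round up to a whole number of payments: n = 60.

60 payments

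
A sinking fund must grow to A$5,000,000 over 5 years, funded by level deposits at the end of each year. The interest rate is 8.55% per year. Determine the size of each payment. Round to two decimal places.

A$842,988.21

Level ordinary annuity; solve FV = PMT × [((1+r)^n − 1)/r] for PMT.
Periodic rate r = 0.0855 per year.
With n = 5: PMT = 5,000,000 / ([((1+r)^n − 1)/r]) = A$842,988.21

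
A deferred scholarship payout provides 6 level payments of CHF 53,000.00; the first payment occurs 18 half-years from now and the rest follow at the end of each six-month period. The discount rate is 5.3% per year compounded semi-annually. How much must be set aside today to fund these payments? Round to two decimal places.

CHF 186,209.46

Ordinary annuity of 6 payments, first payment at period 18.
Periodic rate r = 0.053/2 per half-year; n is counted in half-years.
The ordinary-annuity PV formula values the stream one period before the first payment (period 17); discount that back 17 periods:
PV₀ = 53,000 × [1 − (1+r)^−6] / r × (1+r)^−17 = CHF 186,209.46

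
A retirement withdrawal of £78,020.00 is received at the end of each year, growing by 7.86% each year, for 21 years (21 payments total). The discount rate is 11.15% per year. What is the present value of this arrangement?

£1,109,659.22

Periodic rate r = 0.1115 per year.
Growing ordinary annuity: PV = PMT₁ × [1 − ((1+g)/(1+r))^n] / (r − g) = 78,020 × [1 − ((1+0.0786)/(1+r))^21] / (r − 0.0786) = £1,109,659.22.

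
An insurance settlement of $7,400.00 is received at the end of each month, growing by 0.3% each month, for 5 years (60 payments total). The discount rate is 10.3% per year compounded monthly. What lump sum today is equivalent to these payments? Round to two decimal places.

$375,453.40

Periodic rate r = 0.103/12 per month; n is counted in months.
Growing ordinary annuity: PV = PMT₁ × [1 − ((1+g)/(1+r))^n] / (r − g) = 7,400 × [1 − ((1+0.003)/(1+r))^60] / (r − 0.003) = $375,453.40.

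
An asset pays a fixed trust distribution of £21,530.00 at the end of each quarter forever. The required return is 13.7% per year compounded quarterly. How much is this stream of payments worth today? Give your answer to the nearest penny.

Periodic rate r = 0.137/4 per quarter.
Level perpetuity: PV = PMT / r = 21,530 / (0.137/4) = £628,613.14.

£628,613.14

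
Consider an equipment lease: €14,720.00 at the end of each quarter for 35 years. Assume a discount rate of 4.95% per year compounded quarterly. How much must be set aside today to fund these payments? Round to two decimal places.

This is an ordinary annuity: 140 payments of €14,720.00 at the end of each quarter.
Periodic rate r = 0.0495/4 per quarter; n is counted in quarters.
PV = PMT × [(1 − (1+r)^−n)/r] = 14,720 × [1 − (1+r)^−140] / r = €976,894.13

€976,894.13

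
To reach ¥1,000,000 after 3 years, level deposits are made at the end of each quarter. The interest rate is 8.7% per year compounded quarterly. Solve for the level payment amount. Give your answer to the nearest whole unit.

¥73,829

Level ordinary annuity; solve FV = PMT × [((1+r)^n − 1)/r] for PMT.
Periodic rate r = 0.087/4 per quarter; n is counted in quarters.
With n = 12: PMT = 1,000,000 / ([((1+r)^n − 1)/r]) = ¥73,829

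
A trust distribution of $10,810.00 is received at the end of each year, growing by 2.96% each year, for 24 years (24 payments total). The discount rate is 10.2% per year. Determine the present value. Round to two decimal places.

$120,083.10

Periodic rate r = 0.102 per year.
Growing ordinary annuity: PV = PMT₁ × [1 − ((1+g)/(1+r))^n] / (r − g) = 10,810 × [1 − ((1+0.0296)/(1+r))^24] / (r − 0.0296) = $120,083.10.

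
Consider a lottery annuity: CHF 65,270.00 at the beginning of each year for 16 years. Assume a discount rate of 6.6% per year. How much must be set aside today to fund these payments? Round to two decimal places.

This is an annuity due: 16 payments of CHF 65,270.00 at the beginning of each year.
Periodic rate r = 0.066 per year.
PV = PMT × [(1 − (1+r)^−n)/r] × (1+r) = 65,270 × [1 − (1+r)^−16] / r × (1+r) = CHF 675,058.92

CHF 675,058.92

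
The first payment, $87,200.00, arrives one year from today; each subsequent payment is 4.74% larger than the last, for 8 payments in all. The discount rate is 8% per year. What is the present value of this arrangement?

$581,653.03

Periodic rate r = 0.08 per year.
Growing ordinary annuity: PV = PMT₁ × [1 − ((1+g)/(1+r))^n] / (r − g) = 87,200 × [1 − ((1+0.0474)/(1+r))^8] / (r − 0.0474) = $581,653.03.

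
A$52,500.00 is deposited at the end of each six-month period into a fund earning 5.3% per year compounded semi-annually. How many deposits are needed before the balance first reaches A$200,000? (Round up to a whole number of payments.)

Periodic rate r = 0.053/2 per half-year; n is counted in half-years.
Ordinary annuity FV: 200,000 = 52,500 × [((1+r)^n − 1)/r].
(1+r)^n = 1 + 200,000 × r / 52,500, so n = ln(1 + 200,000·r/52,500) / ln(1+r) = 3.68.
Round up to a whole number of payments: n = 4.

4 payments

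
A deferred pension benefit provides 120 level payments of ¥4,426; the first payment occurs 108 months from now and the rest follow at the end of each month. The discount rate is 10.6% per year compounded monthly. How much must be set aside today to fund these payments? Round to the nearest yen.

¥127,470

Ordinary annuity of 120 payments, first payment at period 108.
Periodic rate r = 0.106/12 per month; n is counted in months.
The ordinary-annuity PV formula values the stream one period before the first payment (period 107); discount that back 107 periods:
PV₀ = 4,426 × [1 − (1+r)^−120] / r × (1+r)^−107 = ¥127,470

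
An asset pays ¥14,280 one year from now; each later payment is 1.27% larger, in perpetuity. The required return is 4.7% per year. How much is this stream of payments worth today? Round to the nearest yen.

¥416,327

Periodic rate r = 0.047 per year.
Growing perpetuity (Gordon): PV = PMT₁ / (r − g) = 14,280 / (r − 0.0127) = ¥416,327.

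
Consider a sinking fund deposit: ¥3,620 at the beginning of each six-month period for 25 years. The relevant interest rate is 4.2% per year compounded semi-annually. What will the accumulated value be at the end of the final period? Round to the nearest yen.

This is an annuity due: 50 deposits of ¥3,620 at the beginning of each six-month period.
Periodic rate r = 0.042/2 per half-year; n is counted in half-years.
FV = PMT × [((1+r)^n − 1)/r] × (1+r) = 3,620 × [(1+r)^50 − 1] / r × (1+r) = ¥321,509

¥321,509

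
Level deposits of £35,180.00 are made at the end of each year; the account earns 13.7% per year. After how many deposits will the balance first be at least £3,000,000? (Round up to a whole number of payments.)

20 payments

Periodic rate r = 0.137 per year.
Ordinary annuity FV: 3,000,000 = 35,180 × [((1+r)^n − 1)/r].
(1+r)^n = 1 + 3,000,000 × r / 35,180, so n = ln(1 + 3,000,000·r/35,180) / ln(1+r) = 19.78.
Round up to a whole number of payments: n = 20.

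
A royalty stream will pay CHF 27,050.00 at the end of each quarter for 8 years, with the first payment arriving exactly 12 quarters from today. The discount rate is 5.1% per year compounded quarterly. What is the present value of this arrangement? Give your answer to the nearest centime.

CHF 615,138.14

Ordinary annuity of 32 payments, first payment at period 12.
Periodic rate r = 0.051/4 per quarter; n is counted in quarters.
The ordinary-annuity PV formula values the stream one period before the first payment (period 11); discount that back 11 periods:
PV₀ = 27,050 × [1 − (1+r)^−32] / r × (1+r)^−11 = CHF 615,138.14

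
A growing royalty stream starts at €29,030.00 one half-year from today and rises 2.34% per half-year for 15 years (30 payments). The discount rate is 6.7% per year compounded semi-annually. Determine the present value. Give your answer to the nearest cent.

€733,469.67

Periodic rate r = 0.067/2 per half-year; n is counted in half-years.
Growing ordinary annuity: PV = PMT₁ × [1 − ((1+g)/(1+r))^n] / (r − g) = 29,030 × [1 − ((1+0.0234)/(1+r))^30] / (r − 0.0234) = €733,469.67.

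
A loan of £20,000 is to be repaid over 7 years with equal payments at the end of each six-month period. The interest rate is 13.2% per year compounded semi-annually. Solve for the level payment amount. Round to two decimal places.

Level ordinary annuity; solve PV = PMT × [(1 − (1+r)^−n)/r] for PMT.
Periodic rate r = 0.132/2 per half-year; n is counted in half-years.
With n = 14: PMT = 20,000 / ([(1 − (1+r)^−n)/r]) = £2,232.35

£2,232.35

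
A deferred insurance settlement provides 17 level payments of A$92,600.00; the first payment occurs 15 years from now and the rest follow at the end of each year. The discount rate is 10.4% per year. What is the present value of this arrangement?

Ordinary annuity of 17 payments, first payment at period 15.
Periodic rate r = 0.104 per year.
The ordinary-annuity PV formula values the stream one period before the first payment (period 14); discount that back 14 periods:
PV₀ = 92,600 × [1 − (1+r)^−17] / r × (1+r)^−14 = A$181,397.83

A$181,397.83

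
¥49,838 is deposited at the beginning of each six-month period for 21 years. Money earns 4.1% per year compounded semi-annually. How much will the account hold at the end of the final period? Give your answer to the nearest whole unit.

This is an annuity due: 42 deposits of ¥49,838 at the beginning of each six-month period.
Periodic rate r = 0.041/2 per half-year; n is counted in half-years.
FV = PMT × [((1+r)^n − 1)/r] × (1+r) = 49,838 × [(1+r)^42 − 1] / r × (1+r) = ¥3,336,938

¥3,336,938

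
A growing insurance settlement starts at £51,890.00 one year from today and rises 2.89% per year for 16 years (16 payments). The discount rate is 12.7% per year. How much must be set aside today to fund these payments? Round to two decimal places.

£405,752.33

Periodic rate r = 0.127 per year.
Growing ordinary annuity: PV = PMT₁ × [1 − ((1+g)/(1+r))^n] / (r − g) = 51,890 × [1 − ((1+0.0289)/(1+r))^16] / (r − 0.0289) = £405,752.33.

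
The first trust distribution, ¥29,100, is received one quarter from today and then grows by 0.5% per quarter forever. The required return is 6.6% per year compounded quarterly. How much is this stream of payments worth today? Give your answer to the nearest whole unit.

Periodic rate r = 0.066/4 per quarter.
Growing perpetuity (Gordon): PV = PMT₁ / (r − g) = 29,100 / (r − 0.005) = ¥2,530,435.

¥2,530,435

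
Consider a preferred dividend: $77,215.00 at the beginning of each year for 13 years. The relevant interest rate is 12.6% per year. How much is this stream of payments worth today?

$542,505.82

This is an annuity due: 13 payments of $77,215.00 at the beginning of each year.
Periodic rate r = 0.126 per year.
PV = PMT × [(1 − (1+r)^−n)/r] × (1+r) = 77,215 × [1 − (1+r)^−13] / r × (1+r) = $542,505.82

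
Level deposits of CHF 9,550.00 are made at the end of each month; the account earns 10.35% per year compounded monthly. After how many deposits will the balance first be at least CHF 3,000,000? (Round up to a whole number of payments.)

Periodic rate r = 0.1035/12 per month; n is counted in months.
Ordinary annuity FV: 3,000,000 = 9,550 × [((1+r)^n − 1)/r].
(1+r)^n = 1 + 3,000,000 × r / 9,550, so n = ln(1 + 3,000,000·r/9,550) / ln(1+r) = 152.64.
Round up to a whole number of payments: n = 153.

153 payments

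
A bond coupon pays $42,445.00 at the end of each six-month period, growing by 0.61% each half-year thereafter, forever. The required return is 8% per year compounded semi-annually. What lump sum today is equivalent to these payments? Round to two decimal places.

Periodic rate r = 0.08/2 per half-year.
Growing perpetuity (Gordon): PV = PMT₁ / (r − g) = 42,445 / (r − 0.0061) = $1,252,064.90.

$1,252,064.90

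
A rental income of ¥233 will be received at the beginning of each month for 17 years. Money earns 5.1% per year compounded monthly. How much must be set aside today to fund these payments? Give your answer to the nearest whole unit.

This is an annuity due: 204 payments of ¥233 at the beginning of each month.
Periodic rate r = 0.051/12 per month; n is counted in months.
PV = PMT × [(1 − (1+r)^−n)/r] × (1+r) = 233 × [1 − (1+r)^−204] / r × (1+r) = ¥31,879

¥31,879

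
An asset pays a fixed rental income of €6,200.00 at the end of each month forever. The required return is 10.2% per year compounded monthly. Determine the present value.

€729,411.76

Periodic rate r = 0.102/12 per month.
Level perpetuity: PV = PMT / r = 6,200 / (0.102/12) = €729,411.76.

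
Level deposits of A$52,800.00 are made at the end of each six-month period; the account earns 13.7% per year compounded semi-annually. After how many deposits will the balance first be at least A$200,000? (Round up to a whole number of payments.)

Periodic rate r = 0.137/2 per half-year; n is counted in half-years.
Ordinary annuity FV: 200,000 = 52,800 × [((1+r)^n − 1)/r].
(1+r)^n = 1 + 200,000 × r / 52,800, so n = ln(1 + 200,000·r/52,800) / ln(1+r) = 3.48.
Round up to a whole number of payments: n = 4.

4 payments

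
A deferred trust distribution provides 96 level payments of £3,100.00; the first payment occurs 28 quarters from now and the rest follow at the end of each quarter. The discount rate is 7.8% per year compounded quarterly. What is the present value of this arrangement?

Ordinary annuity of 96 payments, first payment at period 28.
Periodic rate r = 0.078/4 per quarter; n is counted in quarters.
The ordinary-annuity PV formula values the stream one period before the first payment (period 27); discount that back 27 periods:
PV₀ = 3,100 × [1 − (1+r)^−96] / r × (1+r)^−27 = £79,597.44

£79,597.44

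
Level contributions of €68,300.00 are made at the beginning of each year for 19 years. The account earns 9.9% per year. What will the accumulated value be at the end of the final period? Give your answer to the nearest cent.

€3,799,434.08

This is an annuity due: 19 deposits of €68,300.00 at the beginning of each year.
Periodic rate r = 0.099 per year.
FV = PMT × [((1+r)^n − 1)/r] × (1+r) = 68,300 × [(1+r)^19 − 1] / r × (1+r) = €3,799,434.08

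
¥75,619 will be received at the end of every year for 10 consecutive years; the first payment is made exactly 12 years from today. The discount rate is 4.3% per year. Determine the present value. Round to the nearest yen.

¥380,286

Ordinary annuity of 10 payments, first payment at period 12.
Periodic rate r = 0.043 per year.
The ordinary-annuity PV formula values the stream one period before the first payment (period 11); discount that back 11 periods:
PV₀ = 75,619 × [1 − (1+r)^−10] / r × (1+r)^−11 = ¥380,286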